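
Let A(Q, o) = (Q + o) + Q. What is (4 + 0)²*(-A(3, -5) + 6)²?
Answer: 400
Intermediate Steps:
A(Q, o) = o + 2*Q
(4 + 0)²*(-A(3, -5) + 6)² = (4 + 0)²*(-(-5 + 2*3) + 6)² = 4²*(-(-5 + 6) + 6)² = 16*(-1*1 + 6)² = 16*(-1 + 6)² = 16*5² = 16*25 = 400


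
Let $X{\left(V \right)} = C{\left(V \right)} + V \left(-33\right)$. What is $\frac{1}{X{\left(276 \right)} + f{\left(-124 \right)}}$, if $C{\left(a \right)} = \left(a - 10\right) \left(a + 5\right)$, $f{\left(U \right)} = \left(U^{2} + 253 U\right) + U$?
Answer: $\frac{1}{49518} \approx 2.0195 \cdot 10^{-5}$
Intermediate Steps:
$f{\left(U \right)} = U^{2} + 254 U$
$C{\left(a \right)} = \left(-10 + a\right) \left(5 + a\right)$
$X{\left(V \right)} = -50 + V^{2} - 38 V$ ($X{\left(V \right)} = \left(-50 + V^{2} - 5 V\right) + V \left(-33\right) = \left(-50 + V^{2} - 5 V\right) - 33 V = -50 + V^{2} - 38 V$)
$\frac{1}{X{\left(276 \right)} + f{\left(-124 \right)}} = \frac{1}{\left(-50 + 276^{2} - 10488\right) - 124 \left(254 - 124\right)} = \frac{1}{\left(-50 + 76176 - 10488\right) - 16120} = \frac{1}{65638 - 16120} = \frac{1}{49518}$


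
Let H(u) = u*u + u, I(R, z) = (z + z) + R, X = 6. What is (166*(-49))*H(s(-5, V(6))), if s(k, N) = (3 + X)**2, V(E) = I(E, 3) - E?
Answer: -54026028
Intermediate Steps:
I(R, z) = R + 2*z (I(R, z) = 2*z + R = R + 2*z)
V(E) = 6 (V(E) = (E + 2*3) - E = (E + 6) - E = (6 + E) - E = 6)
s(k, N) = 81 (s(k, N) = (3 + 6)**2 = 9**2 = 81)
H(u) = u + u**2 (H(u) = u**2 + u = u + u**2)
(166*(-49))*H(s(-5, V(6))) = (166*(-49))*(81*(1 + 81)) = -658854*82 = -8134*6642 = -54026028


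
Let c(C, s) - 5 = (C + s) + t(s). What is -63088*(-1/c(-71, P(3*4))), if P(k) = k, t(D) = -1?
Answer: -63088/55 ≈ -1147.1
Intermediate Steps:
c(C, s) = 4 + C + s (c(C, s) = 5 + ((C + s) - 1) = 5 + (-1 + C + s) = 4 + C + s)
-63088*(-1/c(-71, P(3*4))) = -63088*(-1/(4 - 71 + 3*4)) = -63088*(-1/(4 - 71 + 12)) = -63088/((-1*(-55))) = -63088/55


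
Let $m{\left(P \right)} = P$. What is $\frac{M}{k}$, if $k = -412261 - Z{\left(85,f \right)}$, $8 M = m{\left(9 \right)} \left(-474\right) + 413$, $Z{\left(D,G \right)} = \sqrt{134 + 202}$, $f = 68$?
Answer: $\frac{1588441633}{1359673054280} - \frac{3853 \sqrt{21}}{339918263570} \approx 0.0011682$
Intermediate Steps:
$Z{\left(D,G \right)} = 4 \sqrt{21}$ ($Z{\left(D,G \right)} = \sqrt{336} = 4 \sqrt{21}$)
$M = - \frac{3853}{8}$ ($M = \frac{9 \left(-474\right) + 413}{8} = \frac{-4266 + 413}{8} = \frac{1}{8} \left(-3853\right) = - \frac{3853}{8} \approx -481.63$)
$k = -412261 - 4 \sqrt{21} \approx -4.1228 \cdot 10^{5}$
$\frac{M}{k} = - \frac{3853}{8 \left(-412261 - 4 \sqrt{21}\right)}$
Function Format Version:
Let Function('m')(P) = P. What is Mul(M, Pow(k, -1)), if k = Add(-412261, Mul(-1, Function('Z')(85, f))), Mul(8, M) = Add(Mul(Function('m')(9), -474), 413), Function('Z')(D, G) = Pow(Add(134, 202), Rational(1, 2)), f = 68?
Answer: Add(Rational(1588441633, 1359673054280), Mul(Rational(-3853, 339918263570), Pow(21, Rational(1, 2)))) ≈ 0.0011682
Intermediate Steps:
Function('Z')(D, G) = Mul(4, Pow(21, Rational(1, 2))) (Function('Z')(D, G) = Pow(336, Rational(1, 2)) = Mul(4, Pow(21, Rational(1, 2))))
M = Rational(-3853, 8) (M = Mul(Rational(1, 8), Add(Mul(9, -474), 413)) = Mul(Rational(1, 8), Add(-4266, 413)) = Mul(Rational(1, 8), -3853) = Rational(-3853, 8) ≈ -481.63)
k = Add(-412261, Mul(-4, Pow(21, Rational(1, 2)))) (k = Add(-412261, Mul(-1, Mul(4, Pow(21, Rational(1, 2))))) = Add(-412261, Mul(-4, Pow(21, Rational(1, 2)))) ≈ -4.1228e+5)
Mul(M, Pow(k, -1)) = Mul(Rational(-3853, 8), Pow(Add(-412261, Mul(-4, Pow(21, Rational(1, 2)))), -1))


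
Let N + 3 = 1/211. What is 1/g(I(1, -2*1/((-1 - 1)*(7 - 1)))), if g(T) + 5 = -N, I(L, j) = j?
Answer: -211/423 ≈ -0.49882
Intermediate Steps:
N = -632/211 (N = -3 + 1/211 = -632/211 ≈ -2.9953)
g(T) = -423/211 (g(T) = -5 - 1*(-632/211) = -5 + 632/211 = -423/211)
1/g(I(1, -2*1/((-1 - 1)*(7 - 1)))) = 1/(-423/211) = -211/423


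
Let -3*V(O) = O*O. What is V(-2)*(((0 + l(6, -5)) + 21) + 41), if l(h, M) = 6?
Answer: -272/3 ≈ -90.667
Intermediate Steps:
V(O) = -O²/3 (V(O) = -O*O/3 = -O²/3)
V(-2)*(((0 + l(6, -5)) + 21) + 41) = (-⅓*(-2)²)*(((0 + 6) + 21) + 41) = (-⅓*4)*((6 + 21) + 41) = -4*(27 + 41)/3 = -4/3*68 = -272/3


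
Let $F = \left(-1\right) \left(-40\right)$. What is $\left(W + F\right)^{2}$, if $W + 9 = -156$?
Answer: $15625$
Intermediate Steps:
$W = -165$ ($W = -9 - 156 = -165$)
$F = 40$
$\left(W + F\right)^{2} = \left(-165 + 40\right)^{2} = \left(-125\right)^{2} = 15625$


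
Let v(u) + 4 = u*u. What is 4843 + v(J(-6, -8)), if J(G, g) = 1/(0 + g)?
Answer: 309697/64 ≈ 4839.0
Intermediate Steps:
J(G, g) = 1/g
v(u) = -4 + u² (v(u) = -4 + u*u = -4 + u²)
4843 + v(J(-6, -8)) = 4843 + (-4 + (1/(-8))²) = 4843 + (-4 + (-⅛)²) = 4843 + (-4 + 1/64) = 4843 - 255/64 = 309697/64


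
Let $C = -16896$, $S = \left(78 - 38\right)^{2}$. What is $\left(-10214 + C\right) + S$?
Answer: $-25510$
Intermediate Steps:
$S = 1600$ ($S = 40^{2} = 1600$)
$\left(-10214 + C\right) + S = \left(-10214 - 16896\right) + 1600 = -27110 + 1600 = -25510$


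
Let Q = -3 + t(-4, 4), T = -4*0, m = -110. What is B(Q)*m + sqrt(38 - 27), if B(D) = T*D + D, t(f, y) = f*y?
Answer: 2090 + sqrt(11) ≈ 2093.3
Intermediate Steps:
T = 0
Q = -19 (Q = -3 - 4*4 = -3 - 16 = -19)
B(D) = D (B(D) = 0*D + D = 0 + D = D)
B(Q)*m + sqrt(38 - 27) = -19*(-110) + sqrt(38 - 27) = 2090 + sqrt(11)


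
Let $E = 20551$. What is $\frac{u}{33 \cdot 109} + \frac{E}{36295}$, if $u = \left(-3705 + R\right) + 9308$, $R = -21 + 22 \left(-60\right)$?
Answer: $\frac{228611237}{130553115} \approx 1.7511$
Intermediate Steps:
$R = -1341$ ($R = -21 - 1320 = -1341$)
$u = 4262$ ($u = \left(-3705 - 1341\right) + 9308 = -5046 + 9308 = 4262$)
$\frac{u}{33 \cdot 109} + \frac{E}{36295} = \frac{4262}{33 \cdot 109} + \frac{20551}{36295} = \frac{4262}{3597} + 20551 \cdot \frac{1}{36295} = 4262 \cdot \frac{1}{3597} + \frac{20551}{36295} = \frac{4262}{3597} + \frac{20551}{36295} = \frac{228611237}{130553115}$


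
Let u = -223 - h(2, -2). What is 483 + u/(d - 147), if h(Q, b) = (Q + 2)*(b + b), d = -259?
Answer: 196305/406 ≈ 483.51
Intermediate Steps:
h(Q, b) = 2*b*(2 + Q) (h(Q, b) = (2 + Q)*(2*b) = 2*b*(2 + Q))
u = -207 (u = -223 - 2*(-2)*(2 + 2) = -223 - 2*(-2)*4 = -223 - 1*(-16) = -223 + 16 = -207)
483 + u/(d - 147) = 483 - 207/(-259 - 147) = 483 - 207/(-406) = 483 - 1/406*(-207) = 483 + 207/406 = 196305/406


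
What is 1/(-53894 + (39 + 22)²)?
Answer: -1/50173 ≈ -1.9931e-5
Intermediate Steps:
1/(-53894 + (39 + 22)²) = 1/(-53894 + 61²) = 1/(-53894 + 3721) = 1/(-50173) = -1/50173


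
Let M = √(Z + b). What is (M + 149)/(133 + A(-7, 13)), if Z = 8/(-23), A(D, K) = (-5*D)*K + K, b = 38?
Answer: 149/601 + √19918/13823 ≈ 0.25813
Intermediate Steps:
A(D, K) = K - 5*D*K (A(D, K) = -5*D*K + K = K - 5*D*K)
Z = -8/23 (Z = 8*(-1/23) = -8/23 ≈ -0.34783)
M = √19918/23 (M = √(-8/23 + 38) = √(866/23) = √19918/23 ≈ 6.1361)
(M + 149)/(133 + A(-7, 13)) = (√19918/23 + 149)/(133 + 13*(1 - 5*(-7))) = (149 + √19918/23)/(133 + 13*(1 + 35)) = (149 + √19918/23)/(133 + 13*36) = (149 + √19918/23)/(133 + 468) = (149 + √19918/23)/601 = (149 + √19918/23)*(1/601) = 149/601 + √19918/13823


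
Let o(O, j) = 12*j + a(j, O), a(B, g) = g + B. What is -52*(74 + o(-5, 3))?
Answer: -5616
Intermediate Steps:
a(B, g) = B + g
o(O, j) = O + 13*j (o(O, j) = 12*j + (j + O) = 12*j + (O + j) = O + 13*j)
-52*(74 + o(-5, 3)) = -52*(74 + (-5 + 13*3)) = -52*(74 + (-5 + 39)) = -52*(74 + 34) = -52*108 = -5616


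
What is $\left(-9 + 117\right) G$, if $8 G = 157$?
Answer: $\frac{4239}{2} \approx 2119.5$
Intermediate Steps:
$G = \frac{157}{8}$ ($G = \frac{1}{8} \cdot 157 = \frac{157}{8} \approx 19.625$)
$\left(-9 + 117\right) G = \left(-9 + 117\right) \frac{157}{8} = 108 \cdot \frac{157}{8} = \frac{4239}{2}$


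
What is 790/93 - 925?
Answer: -85235/93 ≈ -916.51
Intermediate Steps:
790/93 - 925 = -85235/93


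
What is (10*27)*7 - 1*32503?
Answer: -30613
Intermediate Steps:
(10*27)*7 - 1*32503 = 270*7 - 32503 = 1890 - 32503 = -30613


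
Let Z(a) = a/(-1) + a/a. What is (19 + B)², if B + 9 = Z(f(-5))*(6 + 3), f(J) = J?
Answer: 4096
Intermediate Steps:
Z(a) = 1 - a (Z(a) = a*(-1) + 1 = -a + 1 = 1 - a)
B = 45 (B = -9 + (1 - 1*(-5))*(6 + 3) = -9 + (1 + 5)*9 = -9 + 6*9 = -9 + 54 = 45)
(19 + B)² = (19 + 45)² = 64² = 4096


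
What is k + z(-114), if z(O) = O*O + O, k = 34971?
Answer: 47853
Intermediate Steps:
z(O) = O + O² (z(O) = O² + O = O + O²)
k + z(-114) = 34971 - 114*(1 - 114) = 34971 - 114*(-113) = 34971 + 12882 = 47853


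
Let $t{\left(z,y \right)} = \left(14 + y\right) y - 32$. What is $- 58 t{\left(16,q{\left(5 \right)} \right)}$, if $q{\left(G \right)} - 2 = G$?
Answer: $-6670$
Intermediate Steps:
$q{\left(G \right)} = 2 + G$
$t{\left(z,y \right)} = -32 + y \left(14 + y\right)$ ($t{\left(z,y \right)} = y \left(14 + y\right) - 32 = -32 + y \left(14 + y\right)$)
$- 58 t{\left(16,q{\left(5 \right)} \right)} = - 58 \left(-32 + \left(2 + 5\right)^{2} + 14 \left(2 + 5\right)\right) = - 58 \left(-32 + 7^{2} + 14 \cdot 7\right) = - 58 \left(-32 + 49 + 98\right) = \left(-58\right) 115 = -6670$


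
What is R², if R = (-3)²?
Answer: 81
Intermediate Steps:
R = 9
R² = 9² = 81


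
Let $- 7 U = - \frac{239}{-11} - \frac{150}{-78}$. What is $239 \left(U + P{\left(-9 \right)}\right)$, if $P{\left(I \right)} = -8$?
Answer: $- \frac{2722210}{1001} \approx -2719.5$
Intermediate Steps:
$U = - \frac{3382}{1001}$ ($U = - \frac{- \frac{239}{-11} - \frac{150}{-78}}{7} = - \frac{\left(-239\right) \left(- \frac{1}{11}\right) - - \frac{25}{13}}{7} = - \frac{\frac{239}{11} + \frac{25}{13}}{7} = \left(- \frac{1}{7}\right) \frac{3382}{143} = - \frac{3382}{1001} \approx -3.3786$)
$239 \left(U + P{\left(-9 \right)}\right) = 239 \left(- \frac{3382}{1001} - 8\right) = 239 \left(- \frac{11390}{1001}\right) = - \frac{2722210}{1001}$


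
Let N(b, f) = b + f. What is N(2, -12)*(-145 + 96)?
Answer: 490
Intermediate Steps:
N(2, -12)*(-145 + 96) = (2 - 12)*(-145 + 96) = -10*(-49) = 490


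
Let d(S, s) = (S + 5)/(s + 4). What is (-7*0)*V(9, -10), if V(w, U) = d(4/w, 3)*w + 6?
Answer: 0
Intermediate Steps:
d(S, s) = (5 + S)/(4 + s)
V(w, U) = 6 + w*(5/7 + 4/(7*w)) (V(w, U) = ((5 + 4/w)/(4 + 3))*w + 6 = ((5 + 4/w)/7)*w + 6 = (5/7 + 4/(7*w))*w + 6 = w*(5/7 + 4/(7*w)) + 6 = 6 + w*(5/7 + 4/(7*w)))
(-7*0)*V(9, -10) = (-7*0)*(46/7 + (5/7)*9) = 0*(46/7 + 45/7) = 0*13 = 0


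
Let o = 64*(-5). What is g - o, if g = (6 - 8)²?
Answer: 324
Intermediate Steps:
g = 4 (g = (-2)² = 4)
o = -320
g - o = 4 - 1*(-320) = 4 + 320 = 324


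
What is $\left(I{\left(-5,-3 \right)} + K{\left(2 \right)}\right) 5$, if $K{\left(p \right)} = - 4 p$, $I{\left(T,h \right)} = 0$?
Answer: $-40$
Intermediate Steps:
$\left(I{\left(-5,-3 \right)} + K{\left(2 \right)}\right) 5 = \left(0 - 8\right) 5 = \left(-8\right) 5 = -40$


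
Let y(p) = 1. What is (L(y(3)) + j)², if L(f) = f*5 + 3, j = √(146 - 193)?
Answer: (8 + I*√47)² ≈ 17.0 + 109.69*I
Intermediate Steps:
j = I*√47 (j = √(-47) = I*√47 ≈ 6.8557*I)
L(f) = 3 + 5*f (L(f) = 5*f + 3 = 3 + 5*f)
(L(y(3)) + j)² = ((3 + 5*1) + I*√47)² = ((3 + 5) + I*√47)² = (8 + I*√47)²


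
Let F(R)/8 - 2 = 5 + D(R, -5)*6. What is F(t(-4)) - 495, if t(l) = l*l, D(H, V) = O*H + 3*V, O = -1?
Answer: -1927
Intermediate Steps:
D(H, V) = -H + 3*V
t(l) = l²
F(R) = -664 - 48*R (F(R) = 16 + 8*(5 + (-R + 3*(-5))*6) = 16 + 8*(5 + (-R - 15)*6) = 16 + 8*(5 + (-15 - R)*6) = 16 + 8*(5 + (-90 - 6*R)) = 16 + 8*(-85 - 6*R) = 16 + (-680 - 48*R) = -664 - 48*R)
F(t(-4)) - 495 = (-664 - 48*(-4)²) - 495 = (-664 - 48*16) - 495 = (-664 - 768) - 495 = -1432 - 495 = -1927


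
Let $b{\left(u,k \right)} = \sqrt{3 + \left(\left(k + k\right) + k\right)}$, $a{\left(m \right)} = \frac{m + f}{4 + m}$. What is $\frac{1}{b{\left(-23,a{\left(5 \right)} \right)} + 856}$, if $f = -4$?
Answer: $\frac{1284}{1099099} - \frac{\sqrt{30}}{2198198} \approx 0.0011657$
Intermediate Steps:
$a{\left(m \right)} = \frac{-4 + m}{4 + m}$ ($a{\left(m \right)} = \frac{m - 4}{4 + m} = \frac{-4 + m}{4 + m}$)
$b{\left(u,k \right)} = \sqrt{3 + 3 k}$ ($b{\left(u,k \right)} = \sqrt{3 + \left(2 k + k\right)} = \sqrt{3 + 3 k}$)
$\frac{1}{b{\left(-23,a{\left(5 \right)} \right)} + 856} = \frac{1}{\sqrt{3 + 3 \frac{-4 + 5}{4 + 5}} + 856} = \frac{1}{\sqrt{3 + 3 \cdot \frac{1}{9} \cdot 1} + 856} = \frac{1}{\sqrt{3 + 3 \cdot \frac{1}{9}} + 856} = \frac{1}{\sqrt{3 + \frac{1}{3}} + 856} = \frac{1}{\sqrt{\frac{10}{3}} + 856} = \frac{1}{\frac{\sqrt{30}}{3} + 856} = \frac{1}{856 + \frac{\sqrt{30}}{3}}$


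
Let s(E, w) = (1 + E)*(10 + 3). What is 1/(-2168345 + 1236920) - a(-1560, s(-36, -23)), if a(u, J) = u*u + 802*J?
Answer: -1926829583251/931425 ≈ -2.0687e+6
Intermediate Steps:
s(E, w) = 13 + 13*E (s(E, w) = (1 + E)*13 = 13 + 13*E)
a(u, J) = u² + 802*J
1/(-2168345 + 1236920) - a(-1560, s(-36, -23)) = 1/(-2168345 + 1236920) - ((-1560)² + 802*(13 + 13*(-36))) = 1/(-931425) - (2433600 + 802*(13 - 468)) = -1/931425 - (2433600 + 802*(-455)) = -1/931425 - (2433600 - 364910) = -1/931425 - 1*2068690 = -1/931425 - 2068690 = -1926829583251/931425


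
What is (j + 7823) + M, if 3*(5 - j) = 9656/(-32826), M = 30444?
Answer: 1884479836/49239 ≈ 38272.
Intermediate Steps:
j = 251023/49239 (j = 5 - 9656/(3*(-32826)) = 5 - 9656*(-1)/(3*32826) = 5 - ⅓*(-4828/16413) = 5 + 4828/49239 = 251023/49239 ≈ 5.0981)
(j + 7823) + M = (251023/49239 + 7823) + 30444 = 385447720/49239 + 30444 = 1884479836/49239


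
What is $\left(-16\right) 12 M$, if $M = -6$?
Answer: $1152$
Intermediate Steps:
$\left(-16\right) 12 M = \left(-16\right) 12 \left(-6\right) = \left(-192\right) \left(-6\right) = 1152$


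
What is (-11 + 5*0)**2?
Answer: 121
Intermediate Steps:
(-11 + 5*0)**2 = (-11 + 0)**2 = (-11)**2 = 121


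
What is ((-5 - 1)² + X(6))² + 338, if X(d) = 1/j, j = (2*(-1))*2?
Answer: 25857/16 ≈ 1616.1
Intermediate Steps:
j = -4 (j = -2*2 = -4)
X(d) = -¼ (X(d) = 1/(-4) = -¼)
((-5 - 1)² + X(6))² + 338 = ((-5 - 1)² - ¼)² + 338 = ((-6)² - ¼)² + 338 = (36 - ¼)² + 338 = (143/4)² + 338 = 20449/16 + 338 = 25857/16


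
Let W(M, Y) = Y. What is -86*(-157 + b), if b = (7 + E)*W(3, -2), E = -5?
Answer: 13846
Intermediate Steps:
b = -4 (b = (7 - 5)*(-2) = 2*(-2) = -4)
-86*(-157 + b) = -86*(-157 - 4) = -86*(-161) = 13846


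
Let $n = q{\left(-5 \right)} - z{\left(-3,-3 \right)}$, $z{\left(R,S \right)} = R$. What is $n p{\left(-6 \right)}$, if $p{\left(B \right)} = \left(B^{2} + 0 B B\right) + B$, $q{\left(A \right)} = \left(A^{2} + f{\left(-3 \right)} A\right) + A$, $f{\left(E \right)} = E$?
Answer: $1140$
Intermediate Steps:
$q{\left(A \right)} = A^{2} - 2 A$ ($q{\left(A \right)} = \left(A^{2} - 3 A\right) + A = A^{2} - 2 A$)
$p{\left(B \right)} = B + B^{2}$ ($p{\left(B \right)} = \left(B^{2} + 0 B\right) + B = \left(B^{2} + 0\right) + B = B^{2} + B = B + B^{2}$)
$n = 38$ ($n = - 5 \left(-2 - 5\right) - -3 = \left(-5\right) \left(-7\right) + 3 = 35 + 3 = 38$)
$n p{\left(-6 \right)} = 38 \left(- 6 \left(1 - 6\right)\right) = 38 \left(\left(-6\right) \left(-5\right)\right) = 38 \cdot 30 = 1140$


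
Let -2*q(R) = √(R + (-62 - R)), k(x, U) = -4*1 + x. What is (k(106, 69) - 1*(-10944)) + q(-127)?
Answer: 11046 - I*√62/2 ≈ 11046.0 - 3.937*I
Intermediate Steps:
k(x, U) = -4 + x
q(R) = -I*√62/2 (q(R) = -√(R + (-62 - R))/2 = -I*√62/2)
(k(106, 69) - 1*(-10944)) + q(-127) = ((-4 + 106) - 1*(-10944)) - I*√62/2 = (102 + 10944) - I*√62/2 = 11046 - I*√62/2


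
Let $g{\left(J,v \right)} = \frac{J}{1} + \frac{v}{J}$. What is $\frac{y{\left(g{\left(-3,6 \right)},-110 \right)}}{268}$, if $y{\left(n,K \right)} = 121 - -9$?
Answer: $\frac{65}{134} \approx 0.48507$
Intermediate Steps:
$g{\left(J,v \right)} = J + \frac{v}{J}$ ($g{\left(J,v \right)} = J 1 + \frac{v}{J} = J + \frac{v}{J}$)
$y{\left(n,K \right)} = 130$ ($y{\left(n,K \right)} = 121 + 9 = 130$)
$\frac{y{\left(g{\left(-3,6 \right)},-110 \right)}}{268} = \frac{130}{268} = 130 \cdot \frac{1}{268} = \frac{65}{134}$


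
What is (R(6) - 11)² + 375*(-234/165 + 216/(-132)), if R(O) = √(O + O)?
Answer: -11137/11 - 44*√3 ≈ -1088.7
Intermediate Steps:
R(O) = √2*√O (R(O) = √(2*O) = √2*√O)
(R(6) - 11)² + 375*(-234/165 + 216/(-132)) = (√2*√6 - 11)² + 375*(-234/165 + 216/(-132)) = (2*√3 - 11)² + 375*(-234*1/165 + 216*(-1/132)) = (-11 + 2*√3)² + 375*(-78/55 - 18/11) = (-11 + 2*√3)² + 375*(-168/55) = (-11 + 2*√3)² - 12600/11 = -12600/11 + (-11 + 2*√3)²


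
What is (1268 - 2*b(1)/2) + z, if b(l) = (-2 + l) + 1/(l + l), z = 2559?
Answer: 7655/2 ≈ 3827.5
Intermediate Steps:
b(l) = -2 + l + 1/(2*l) (b(l) = (-2 + l) + 1/(2*l) = -2 + l + 1/(2*l))
(1268 - 2*b(1)/2) + z = (1268 - 2*(-2 + 1 + (½)/1)/2) + 2559 = (1268 - 2*(-2 + 1 + (½)*1)*(½)) + 2559 = (1268 - 2*(-2 + 1 + ½)*(½)) + 2559 = (1268 - 2*(-½)*(½)) + 2559 = (1268 + 1*(½)) + 2559 = (1268 + ½) + 2559 = 2537/2 + 2559 = 7655/2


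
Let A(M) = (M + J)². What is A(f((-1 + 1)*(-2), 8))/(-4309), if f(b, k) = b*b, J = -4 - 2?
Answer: -36/4309 ≈ -0.0083546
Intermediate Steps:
J = -6
f(b, k) = b²
A(M) = (-6 + M)² (A(M) = (M - 6)² = (-6 + M)²)
A(f((-1 + 1)*(-2), 8))/(-4309) = (-6 + ((-1 + 1)*(-2))²)²/(-4309) = (-6 + (0*(-2))²)²*(-1/4309) = (-6 + 0²)²*(-1/4309) = (-6 + 0)²*(-1/4309) = (-6)²*(-1/4309) = 36*(-1/4309) = -36/4309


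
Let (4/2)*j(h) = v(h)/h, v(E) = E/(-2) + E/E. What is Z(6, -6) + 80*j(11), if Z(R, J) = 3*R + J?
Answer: -48/11 ≈ -4.3636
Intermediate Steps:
v(E) = 1 - E/2 (v(E) = E*(-½) + 1 = -E/2 + 1 = 1 - E/2)
Z(R, J) = J + 3*R
j(h) = (1 - h/2)/(2*h) (j(h) = ((1 - h/2)/h)/2 = (1 - h/2)/(2*h))
Z(6, -6) + 80*j(11) = (-6 + 3*6) + 80*((¼)*(2 - 1*11)/11) = (-6 + 18) + 80*((¼)*(1/11)*(2 - 11)) = 12 + 80*((¼)*(1/11)*(-9)) = 12 + 80*(-9/44) = 12 - 180/11 = -48/11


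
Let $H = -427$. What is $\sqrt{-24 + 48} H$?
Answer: $- 854 \sqrt{6} \approx -2091.9$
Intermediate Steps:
$\sqrt{-24 + 48} H = \sqrt{-24 + 48} \left(-427\right) = \sqrt{24} \left(-427\right) = 2 \sqrt{6} \left(-427\right) = - 854 \sqrt{6}$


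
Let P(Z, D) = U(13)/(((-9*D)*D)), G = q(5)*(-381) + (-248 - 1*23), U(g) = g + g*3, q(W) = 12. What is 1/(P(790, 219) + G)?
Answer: -431649/2090476159 ≈ -0.00020648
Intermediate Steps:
U(g) = 4*g (U(g) = g + 3*g = 4*g)
G = -4843 (G = 12*(-381) + (-248 - 1*23) = -4572 + (-248 - 23) = -4572 - 271 = -4843)
P(Z, D) = -52/(9*D²) (P(Z, D) = (4*13)/(((-9*D)*D)) = 52/((-9*D²)) = 52*(-1/(9*D²)) = -52/(9*D²))
1/(P(790, 219) + G) = 1/(-52/9/219² - 4843) = 1/(-52/9*1/47961 - 4843) = 1/(-52/431649 - 4843) = 1/(-2090476159/431649) = -431649/2090476159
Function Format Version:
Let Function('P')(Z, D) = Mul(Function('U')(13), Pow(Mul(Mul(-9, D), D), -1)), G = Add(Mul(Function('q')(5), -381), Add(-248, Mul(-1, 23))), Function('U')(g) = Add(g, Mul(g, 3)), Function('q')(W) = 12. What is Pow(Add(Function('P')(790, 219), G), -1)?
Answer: Rational(-431649, 2090476159) ≈ -0.00020648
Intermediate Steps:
Function('U')(g) = Mul(4, g) (Function('U')(g) = Add(g, Mul(3, g)) = Mul(4, g))
G = -4843 (G = Add(Mul(12, -381), Add(-248, Mul(-1, 23))) = Add(-4572, Add(-248, -23)) = Add(-4572, -271) = -4843)
Function('P')(Z, D) = Mul(Rational(-52, 9), Pow(D, -2)) (Function('P')(Z, D) = Mul(Mul(4, 13), Pow(Mul(Mul(-9, D), D), -1)) = Mul(52, Pow(Mul(-9, Pow(D, 2)), -1)) = Mul(52, Mul(Rational(-1, 9), Pow(D, -2))) = Mul(Rational(-52, 9), Pow(D, -2)))
Pow(Add(Function('P')(790, 219), G), -1) = Pow(Add(Mul(Rational(-52, 9), Pow(219, -2)), -4843), -1) = Pow(Add(Mul(Rational(-52, 9), Rational(1, 47961)), -4843), -1) = Pow(Add(Rational(-52, 431649), -4843), -1) = Pow(Rational(-2090476159, 431649), -1) = Rational(-431649, 2090476159)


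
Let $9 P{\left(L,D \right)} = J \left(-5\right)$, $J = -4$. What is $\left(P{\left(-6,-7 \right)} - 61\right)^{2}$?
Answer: $\frac{279841}{81} \approx 3454.8$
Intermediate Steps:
$P{\left(L,D \right)} = \frac{20}{9}$ ($P{\left(L,D \right)} = \frac{\left(-4\right) \left(-5\right)}{9} = \frac{1}{9} \cdot 20 = \frac{20}{9}$)
$\left(P{\left(-6,-7 \right)} - 61\right)^{2} = \left(\frac{20}{9} - 61\right)^{2} = \left(- \frac{529}{9}\right)^{2} = \frac{279841}{81}$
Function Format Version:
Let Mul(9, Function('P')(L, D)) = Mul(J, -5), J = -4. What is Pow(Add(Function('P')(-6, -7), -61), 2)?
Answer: Rational(279841, 81) ≈ 3454.8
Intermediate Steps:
Function('P')(L, D) = Rational(20, 9) (Function('P')(L, D) = Mul(Rational(1, 9), Mul(-4, -5)) = Mul(Rational(1, 9), 20) = Rational(20, 9))
Pow(Add(Function('P')(-6, -7), -61), 2) = Pow(Add(Rational(20, 9), -61), 2) = Pow(Rational(-529, 9), 2) = Rational(279841, 81)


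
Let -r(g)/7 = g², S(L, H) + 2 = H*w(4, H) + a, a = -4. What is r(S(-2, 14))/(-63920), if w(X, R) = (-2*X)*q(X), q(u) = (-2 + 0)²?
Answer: 360703/15980 ≈ 22.572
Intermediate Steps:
q(u) = 4 (q(u) = (-2)² = 4)
w(X, R) = -8*X (w(X, R) = -2*X*4 = -8*X)
S(L, H) = -6 - 32*H (S(L, H) = -2 + (H*(-8*4) - 4) = -2 + (H*(-32) - 4) = -2 + (-32*H - 4) = -2 + (-4 - 32*H) = -6 - 32*H)
r(g) = -7*g²
r(S(-2, 14))/(-63920) = -7*(-6 - 32*14)²/(-63920) = -7*(-6 - 448)²*(-1/63920) = -7*(-454)²*(-1/63920) = -7*206116*(-1/63920) = -1442812*(-1/63920) = 360703/15980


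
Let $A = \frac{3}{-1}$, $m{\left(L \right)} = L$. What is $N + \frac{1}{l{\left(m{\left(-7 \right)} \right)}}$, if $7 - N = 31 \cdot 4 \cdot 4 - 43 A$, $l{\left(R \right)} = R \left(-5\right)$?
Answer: $- \frac{21629}{35} \approx -617.97$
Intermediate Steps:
$l{\left(R \right)} = - 5 R$
$A = -3$ ($A = 3 \left(-1\right) = -3$)
$N = -618$ ($N = 7 - \left(31 \cdot 4 \cdot 4 - -129\right) = 7 - \left(31 \cdot 16 + 129\right) = 7 - \left(496 + 129\right) = 7 - 625 = -618$)
$N + \frac{1}{l{\left(m{\left(-7 \right)} \right)}} = -618 + \frac{1}{\left(-5\right) \left(-7\right)} = -618 + \frac{1}{35} = - \frac{21629}{35}$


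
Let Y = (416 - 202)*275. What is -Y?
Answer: -58850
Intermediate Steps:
Y = 58850 (Y = 214*275 = 58850)
-Y = -1*58850 = -58850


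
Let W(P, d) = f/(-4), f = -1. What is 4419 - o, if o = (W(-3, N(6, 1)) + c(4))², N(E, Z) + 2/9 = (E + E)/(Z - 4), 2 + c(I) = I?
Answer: 70623/16 ≈ 4413.9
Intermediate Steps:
c(I) = -2 + I
N(E, Z) = -2/9 + 2*E/(-4 + Z) (N(E, Z) = -2/9 + (E + E)/(Z - 4) = -2/9 + (2*E)/(-4 + Z) = -2/9 + 2*E/(-4 + Z))
W(P, d) = ¼ (W(P, d) = -1/(-4) = -1*(-¼) = ¼)
o = 81/16 (o = (¼ + (-2 + 4))² = (¼ + 2)² = (9/4)² = 81/16 ≈ 5.0625)
4419 - o = 4419 - 1*81/16 = 4419 - 81/16 = 70623/16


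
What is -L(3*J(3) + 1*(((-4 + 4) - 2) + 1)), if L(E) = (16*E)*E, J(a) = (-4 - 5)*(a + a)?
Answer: -425104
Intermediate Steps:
J(a) = -18*a
L(E) = 16*E²
-L(3*J(3) + 1*(((-4 + 4) - 2) + 1)) = -16*(3*(-18*3) + 1*(((-4 + 4) - 2) + 1))² = -16*(3*(-54) + 1*((0 - 2) + 1))² = -16*(-162 + 1*(-2 + 1))² = -16*(-162 + 1*(-1))² = -16*(-162 - 1)² = -16*(-163)² = -16*26569 = -1*425104 = -425104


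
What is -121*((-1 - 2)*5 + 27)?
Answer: -1452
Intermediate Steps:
-121*((-1 - 2)*5 + 27) = -121*(-3*5 + 27) = -121*(-15 + 27) = -121*12 = -1452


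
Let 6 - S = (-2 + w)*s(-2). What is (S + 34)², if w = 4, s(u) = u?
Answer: 1936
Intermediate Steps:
S = 10 (S = 6 - (-2 + 4)*(-2) = 6 - 2*(-2) = 6 - 1*(-4) = 6 + 4 = 10)
(S + 34)² = (10 + 34)² = 44² = 1936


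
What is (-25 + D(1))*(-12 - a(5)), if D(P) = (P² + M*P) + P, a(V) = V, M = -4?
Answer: 459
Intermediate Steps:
D(P) = P² - 3*P (D(P) = (P² - 4*P) + P = P² - 3*P)
(-25 + D(1))*(-12 - a(5)) = (-25 + 1*(-3 + 1))*(-12 - 1*5) = (-25 + 1*(-2))*(-12 - 5) = (-25 - 2)*(-17) = -27*(-17) = 459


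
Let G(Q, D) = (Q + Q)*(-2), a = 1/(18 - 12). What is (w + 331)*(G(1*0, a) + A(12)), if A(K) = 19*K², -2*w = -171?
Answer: 1139544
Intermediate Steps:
w = 171/2 (w = -½*(-171) = 171/2 ≈ 85.500)
a = ⅙ (a = 1/6 = ⅙ ≈ 0.16667)
G(Q, D) = -4*Q (G(Q, D) = (2*Q)*(-2) = -4*Q)
(w + 331)*(G(1*0, a) + A(12)) = (171/2 + 331)*(-4*0 + 19*12²) = 833*(-4*0 + 19*144)/2 = 833*(0 + 2736)/2 = (833/2)*2736 = 1139544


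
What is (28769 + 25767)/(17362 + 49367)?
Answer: 54536/66729 ≈ 0.81728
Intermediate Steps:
(28769 + 25767)/(17362 + 49367) = 54536/66729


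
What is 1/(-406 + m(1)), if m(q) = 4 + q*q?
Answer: -1/401 ≈ -0.0024938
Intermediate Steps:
m(q) = 4 + q²
1/(-406 + m(1)) = 1/(-406 + (4 + 1²)) = 1/(-406 + (4 + 1)) = 1/(-406 + 5) = 1/(-401) = -1/401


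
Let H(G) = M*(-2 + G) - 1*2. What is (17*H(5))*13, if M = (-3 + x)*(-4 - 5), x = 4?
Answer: -6409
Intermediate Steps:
M = -9 (M = (-3 + 4)*(-4 - 5) = 1*(-9) = -9)
H(G) = 16 - 9*G (H(G) = -9*(-2 + G) - 1*2 = (18 - 9*G) - 2 = 16 - 9*G)
(17*H(5))*13 = (17*(16 - 9*5))*13 = (17*(16 - 45))*13 = (17*(-29))*13 = -493*13 = -6409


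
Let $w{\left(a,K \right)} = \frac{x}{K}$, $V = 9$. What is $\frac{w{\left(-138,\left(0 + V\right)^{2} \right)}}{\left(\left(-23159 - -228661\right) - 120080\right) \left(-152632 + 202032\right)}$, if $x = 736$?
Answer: $\frac{2}{928824975} \approx 2.1533 \cdot 10^{-9}$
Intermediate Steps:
$w{\left(a,K \right)} = \frac{736}{K}$
$\frac{w{\left(-138,\left(0 + V\right)^{2} \right)}}{\left(\left(-23159 - -228661\right) - 120080\right) \left(-152632 + 202032\right)} = \frac{736 \frac{1}{\left(0 + 9\right)^{2}}}{\left(\left(-23159 - -228661\right) - 120080\right) \left(-152632 + 202032\right)} = \frac{736 \frac{1}{9^{2}}}{\left(\left(-23159 + 228661\right) - 120080\right) 49400} = \frac{736 \cdot \frac{1}{81}}{\left(205502 - 120080\right) 49400} = \frac{736 \cdot \frac{1}{81}}{85422 \cdot 49400} = \frac{736}{81 \cdot 4219846800} = \frac{736}{81} \cdot \frac{1}{4219846800} = \frac{2}{928824975}$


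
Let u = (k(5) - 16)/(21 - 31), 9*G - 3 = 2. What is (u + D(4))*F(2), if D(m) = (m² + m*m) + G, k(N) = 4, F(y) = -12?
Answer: -6076/15 ≈ -405.07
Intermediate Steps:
G = 5/9 (G = ⅓ + (⅑)*2 = ⅓ + 2/9 = 5/9 ≈ 0.55556)
D(m) = 5/9 + 2*m² (D(m) = (m² + m*m) + 5/9 = (m² + m²) + 5/9 = 2*m² + 5/9 = 5/9 + 2*m²)
u = 6/5 (u = (4 - 16)/(21 - 31) = -12/(-10) = -12*(-⅒) = 6/5 ≈ 1.2000)
(u + D(4))*F(2) = (6/5 + (5/9 + 2*4²))*(-12) = (6/5 + (5/9 + 2*16))*(-12) = (6/5 + (5/9 + 32))*(-12) = (6/5 + 293/9)*(-12) = (1519/45)*(-12) = -6076/15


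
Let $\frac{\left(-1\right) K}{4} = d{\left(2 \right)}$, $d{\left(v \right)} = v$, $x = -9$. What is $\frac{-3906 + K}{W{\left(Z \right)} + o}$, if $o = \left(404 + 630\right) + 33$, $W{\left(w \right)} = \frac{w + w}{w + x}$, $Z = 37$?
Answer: $- \frac{54796}{14975} \approx -3.6592$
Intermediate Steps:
$W{\left(w \right)} = \frac{2 w}{-9 + w}$ ($W{\left(w \right)} = \frac{w + w}{w - 9} = \frac{2 w}{-9 + w}$)
$K = -8$ ($K = \left(-4\right) 2 = -8$)
$o = 1067$ ($o = 1034 + 33 = 1067$)
$\frac{-3906 + K}{W{\left(Z \right)} + o} = \frac{-3906 - 8}{2 \cdot 37 \frac{1}{-9 + 37} + 1067} = - \frac{3914}{2 \cdot 37 \cdot \frac{1}{28} + 1067} = - \frac{3914}{\frac{37}{14} + 1067} = - \frac{3914}{\frac{14975}{14}} = \left(-3914\right) \frac{14}{14975} = - \frac{54796}{14975}$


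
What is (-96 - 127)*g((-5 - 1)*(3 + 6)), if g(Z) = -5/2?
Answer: 1115/2 ≈ 557.50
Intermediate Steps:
g(Z) = -5/2 (g(Z) = -5*½ = -5/2)
(-96 - 127)*g((-5 - 1)*(3 + 6)) = (-96 - 127)*(-5/2) = -223*(-5/2) = 1115/2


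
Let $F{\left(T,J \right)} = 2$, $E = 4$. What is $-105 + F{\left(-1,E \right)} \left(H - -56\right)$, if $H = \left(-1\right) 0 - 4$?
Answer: $-1$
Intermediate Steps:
$H = -4$ ($H = 0 - 4 = -4$)
$-105 + F{\left(-1,E \right)} \left(H - -56\right) = -105 + 2 \left(-4 - -56\right) = -105 + 2 \left(-4 + 56\right) = -105 + 2 \cdot 52 = -105 + 104 = -1$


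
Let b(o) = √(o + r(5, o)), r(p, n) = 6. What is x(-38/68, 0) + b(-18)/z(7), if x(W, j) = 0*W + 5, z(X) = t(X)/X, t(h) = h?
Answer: 5 + 2*I*√3 ≈ 5.0 + 3.4641*I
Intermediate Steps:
z(X) = 1 (z(X) = X/X = 1)
b(o) = √(6 + o) (b(o) = √(o + 6) = √(6 + o))
x(W, j) = 5 (x(W, j) = 0 + 5 = 5)
x(-38/68, 0) + b(-18)/z(7) = 5 + √(6 - 18)/1 = 5 + √(-12)*1 = 5 + (2*I*√3)*1 = 5 + 2*I*√3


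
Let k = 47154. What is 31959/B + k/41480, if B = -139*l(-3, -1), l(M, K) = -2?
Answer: 334692033/2882860 ≈ 116.10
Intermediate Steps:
B = 278 (B = -139*(-2) = 278)
31959/B + k/41480 = 31959/278 + 47154/41480 = 31959*(1/278) + 47154*(1/41480) = 31959/278 + 23577/20740 = 334692033/2882860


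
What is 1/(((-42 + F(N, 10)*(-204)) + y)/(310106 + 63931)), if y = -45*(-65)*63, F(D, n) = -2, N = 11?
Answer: 124679/61547 ≈ 2.0258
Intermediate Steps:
y = 184275 (y = 2925*63 = 184275)
1/(((-42 + F(N, 10)*(-204)) + y)/(310106 + 63931)) = 1/(((-42 - 2*(-204)) + 184275)/(310106 + 63931)) = 1/(((-42 + 408) + 184275)/374037) = 1/((366 + 184275)*(1/374037)) = 1/(184641*(1/374037)) = 1/(61547/124679) = 124679/61547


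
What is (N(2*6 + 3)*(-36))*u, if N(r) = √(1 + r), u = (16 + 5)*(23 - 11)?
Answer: -36288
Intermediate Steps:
u = 252 (u = 21*12 = 252)
(N(2*6 + 3)*(-36))*u = (√(1 + (2*6 + 3))*(-36))*252 = (√(1 + (12 + 3))*(-36))*252 = (√(1 + 15)*(-36))*252 = (√16*(-36))*252 = (4*(-36))*252 = -144*252 = -36288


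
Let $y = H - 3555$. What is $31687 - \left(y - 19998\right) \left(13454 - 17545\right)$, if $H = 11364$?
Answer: $-49833512$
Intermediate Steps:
$y = 7809$ ($y = 11364 - 3555 = 7809$)
$31687 - \left(y - 19998\right) \left(13454 - 17545\right) = 31687 - \left(7809 - 19998\right) \left(13454 - 17545\right) = 31687 - \left(-12189\right) \left(-4091\right) = 31687 - 49865199 = -49833512$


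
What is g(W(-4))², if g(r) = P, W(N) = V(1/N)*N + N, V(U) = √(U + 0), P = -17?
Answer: 289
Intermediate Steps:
V(U) = √U
W(N) = N + N*√(1/N) (W(N) = √(1/N)*N + N = N*√(1/N) + N = N + N*√(1/N))
g(r) = -17
g(W(-4))² = (-17)² = 289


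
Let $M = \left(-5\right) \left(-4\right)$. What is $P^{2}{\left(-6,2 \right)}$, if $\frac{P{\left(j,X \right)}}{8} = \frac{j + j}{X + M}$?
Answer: $\frac{2304}{121} \approx 19.041$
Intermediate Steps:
$M = 20$
$P{\left(j,X \right)} = \frac{16 j}{20 + X}$ ($P{\left(j,X \right)} = 8 \frac{j + j}{X + 20} = 8 \frac{2 j}{20 + X} = \frac{16 j}{20 + X}$)
$P^{2}{\left(-6,2 \right)} = \left(16 \left(-6\right) \frac{1}{20 + 2}\right)^{2} = \left(16 \left(-6\right) \frac{1}{22}\right)^{2} = \left(- \frac{48}{11}\right)^{2} = \frac{2304}{121}$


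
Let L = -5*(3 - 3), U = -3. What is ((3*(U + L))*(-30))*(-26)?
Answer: -7020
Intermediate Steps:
L = 0 (L = -5*0 = 0)
((3*(U + L))*(-30))*(-26) = ((3*(-3 + 0))*(-30))*(-26) = ((3*(-3))*(-30))*(-26) = -9*(-30)*(-26) = 270*(-26) = -7020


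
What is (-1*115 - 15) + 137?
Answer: 7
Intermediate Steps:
(-1*115 - 15) + 137 = (-115 - 15) + 137 = -130 + 137 = 7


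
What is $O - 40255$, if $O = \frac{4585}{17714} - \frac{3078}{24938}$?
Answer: $- \frac{8891328077311}{220875866} \approx -40255.0$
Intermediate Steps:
$O = \frac{29908519}{220875866}$ ($O = 4585 \cdot \frac{1}{17714} - \frac{1539}{12469} = \frac{4585}{17714} - \frac{1539}{12469} = \frac{29908519}{220875866} \approx 0.13541$)
$O - 40255 = \frac{29908519}{220875866} - 40255 = - \frac{8891328077311}{220875866}$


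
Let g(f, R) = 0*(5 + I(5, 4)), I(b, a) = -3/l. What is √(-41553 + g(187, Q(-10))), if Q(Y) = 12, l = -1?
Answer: 27*I*√57 ≈ 203.85*I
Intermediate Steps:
I(b, a) = 3 (I(b, a) = -3/(-1) = -3*(-1) = 3)
g(f, R) = 0 (g(f, R) = 0*(5 + 3) = 0*8 = 0)
√(-41553 + g(187, Q(-10))) = √(-41553 + 0) = √(-41553) = 27*I*√57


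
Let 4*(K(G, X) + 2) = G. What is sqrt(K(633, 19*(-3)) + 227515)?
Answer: sqrt(910685)/2 ≈ 477.15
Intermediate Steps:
K(G, X) = -2 + G/4
sqrt(K(633, 19*(-3)) + 227515) = sqrt((-2 + (1/4)*633) + 227515) = sqrt((-2 + 633/4) + 227515) = sqrt(625/4 + 227515) = sqrt(910685/4) = sqrt(910685)/2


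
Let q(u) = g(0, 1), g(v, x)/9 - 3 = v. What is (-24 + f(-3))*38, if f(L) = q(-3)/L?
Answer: -1254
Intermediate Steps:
g(v, x) = 27 + 9*v
q(u) = 27 (q(u) = 27 + 9*0 = 27 + 0 = 27)
f(L) = 27/L
(-24 + f(-3))*38 = (-24 + 27/(-3))*38 = (-24 + 27*(-1/3))*38 = (-24 - 9)*38 = -33*38 = -1254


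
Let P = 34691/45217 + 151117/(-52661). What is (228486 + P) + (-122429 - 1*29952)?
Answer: 181214122123247/2381172437 ≈ 76103.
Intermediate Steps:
P = -5006194638/2381172437 (P = 34691*(1/45217) + 151117*(-1/52661) = 34691/45217 - 151117/52661 = -5006194638/2381172437 ≈ -2.1024)
(228486 + P) + (-122429 - 1*29952) = (228486 - 5006194638/2381172437) + (-122429 - 1*29952) = 544059559245744/2381172437 + (-122429 - 29952) = 544059559245744/2381172437 - 152381 = 181214122123247/2381172437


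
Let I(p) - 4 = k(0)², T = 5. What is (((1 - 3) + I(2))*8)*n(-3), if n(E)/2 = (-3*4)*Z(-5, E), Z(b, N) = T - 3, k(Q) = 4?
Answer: -6912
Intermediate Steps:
Z(b, N) = 2 (Z(b, N) = 5 - 3 = 2)
n(E) = -48 (n(E) = 2*(-3*4*2) = 2*(-12*2) = 2*(-24) = -48)
I(p) = 20 (I(p) = 4 + 4² = 4 + 16 = 20)
(((1 - 3) + I(2))*8)*n(-3) = (((1 - 3) + 20)*8)*(-48) = ((-2 + 20)*8)*(-48) = (18*8)*(-48) = 144*(-48) = -6912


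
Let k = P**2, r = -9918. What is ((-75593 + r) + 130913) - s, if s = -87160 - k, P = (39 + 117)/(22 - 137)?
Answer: 1753156786/13225 ≈ 1.3256e+5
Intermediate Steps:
P = -156/115 (P = 156/(-115) = 156*(-1/115) = -156/115 ≈ -1.3565)
k = 24336/13225 (k = (-156/115)**2 = 24336/13225 ≈ 1.8402)
s = -1152715336/13225 (s = -87160 - 1*24336/13225 = -87160 - 24336/13225 = -1152715336/13225 ≈ -87162.)
((-75593 + r) + 130913) - s = ((-75593 - 9918) + 130913) - 1*(-1152715336/13225) = (-85511 + 130913) + 1152715336/13225 = 45402 + 1152715336/13225 = 1753156786/13225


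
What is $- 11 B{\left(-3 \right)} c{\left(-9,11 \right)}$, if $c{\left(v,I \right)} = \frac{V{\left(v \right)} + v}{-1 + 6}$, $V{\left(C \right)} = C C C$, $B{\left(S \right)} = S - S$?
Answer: $0$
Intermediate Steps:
$B{\left(S \right)} = 0$
$V{\left(C \right)} = C^{3}$ ($V{\left(C \right)} = C^{2} C = C^{3}$)
$c{\left(v,I \right)} = \frac{v}{5} + \frac{v^{3}}{5}$ ($c{\left(v,I \right)} = \frac{v^{3} + v}{-1 + 6} = \frac{v + v^{3}}{5} = \left(v + v^{3}\right) \frac{1}{5} = \frac{v}{5} + \frac{v^{3}}{5}$)
$- 11 B{\left(-3 \right)} c{\left(-9,11 \right)} = \left(-11\right) 0 \cdot \frac{1}{5} \left(-9\right) \left(1 + \left(-9\right)^{2}\right) = 0 \cdot \frac{1}{5} \left(-9\right) \left(1 + 81\right) = 0 \cdot \frac{1}{5} \left(-9\right) 82 = 0 \left(- \frac{738}{5}\right) = 0$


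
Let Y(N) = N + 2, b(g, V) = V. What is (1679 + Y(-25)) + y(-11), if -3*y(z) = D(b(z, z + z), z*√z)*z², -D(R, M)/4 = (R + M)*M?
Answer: -639236/3 + 117128*I*√11/3 ≈ -2.1308e+5 + 1.2949e+5*I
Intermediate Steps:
Y(N) = 2 + N
D(R, M) = -4*M*(M + R) (D(R, M) = -4*(R + M)*M = -4*(M + R)*M = -4*M*(M + R))
y(z) = 4*z^(7/2)*(z^(3/2) + 2*z)/3 (y(z) = -(-4*z*√z*(z*√z + (z + z)))*z²/3 = -(-4*z^(3/2)*(z^(3/2) + 2*z))*z²/3 = -(-4)*z^(7/2)*(z^(3/2) + 2*z)/3 = 4*z^(7/2)*(z^(3/2) + 2*z)/3)
(1679 + Y(-25)) + y(-11) = (1679 + (2 - 25)) + ((4/3)*(-11)⁵ + 8*(-11)^(9/2)/3) = (1679 - 23) + ((4/3)*(-161051) + 8*(14641*I*√11)/3) = 1656 + (-644204/3 + 117128*I*√11/3) = -639236/3 + 117128*I*√11/3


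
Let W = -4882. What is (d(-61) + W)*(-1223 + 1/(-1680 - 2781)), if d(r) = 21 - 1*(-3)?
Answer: 26504295832/4461 ≈ 5.9413e+6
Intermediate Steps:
d(r) = 24 (d(r) = 21 + 3 = 24)
(d(-61) + W)*(-1223 + 1/(-1680 - 2781)) = (24 - 4882)*(-1223 + 1/(-1680 - 2781)) = -4858*(-1223 + 1/(-4461)) = -4858*(-1223 - 1/4461) = -4858*(-5455804/4461) = 26504295832/4461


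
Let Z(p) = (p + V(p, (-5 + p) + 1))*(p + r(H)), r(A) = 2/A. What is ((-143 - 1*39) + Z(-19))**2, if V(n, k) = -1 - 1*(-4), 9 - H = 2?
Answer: 675684/49 ≈ 13789.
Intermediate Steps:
H = 7 (H = 9 - 1*2 = 9 - 2 = 7)
V(n, k) = 3 (V(n, k) = -1 + 4 = 3)
Z(p) = (3 + p)*(2/7 + p) (Z(p) = (p + 3)*(p + 2/7) = (3 + p)*(p + 2*(1/7)) = (3 + p)*(p + 2/7) = (3 + p)*(2/7 + p))
((-143 - 1*39) + Z(-19))**2 = ((-143 - 1*39) + (6/7 + (-19)**2 + (23/7)*(-19)))**2 = ((-143 - 39) + (6/7 + 361 - 437/7))**2 = (-182 + 2096/7)**2 = (822/7)**2 = 675684/49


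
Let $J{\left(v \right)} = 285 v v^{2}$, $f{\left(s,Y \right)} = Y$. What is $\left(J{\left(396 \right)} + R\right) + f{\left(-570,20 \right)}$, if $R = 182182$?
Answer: $17698435962$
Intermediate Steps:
$J{\left(v \right)} = 285 v^{3}$
$\left(J{\left(396 \right)} + R\right) + f{\left(-570,20 \right)} = \left(285 \cdot 396^{3} + 182182\right) + 20 = \left(285 \cdot 62099136 + 182182\right) + 20 = \left(17698253760 + 182182\right) + 20 = 17698435942 + 20 = 17698435962$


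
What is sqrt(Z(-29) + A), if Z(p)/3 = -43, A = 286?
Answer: sqrt(157) ≈ 12.530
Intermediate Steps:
Z(p) = -129 (Z(p) = 3*(-43) = -129)
sqrt(Z(-29) + A) = sqrt(-129 + 286) = sqrt(157)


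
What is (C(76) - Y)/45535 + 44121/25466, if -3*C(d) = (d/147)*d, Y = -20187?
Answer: 158936295163/73054441530 ≈ 2.1756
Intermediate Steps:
C(d) = -d²/441 (C(d) = -d/147*d/3 = -d²/441)
(C(76) - Y)/45535 + 44121/25466 = (-1/441*76² - 1*(-20187))/45535 + 44121/25466 = (-1/441*5776 + 20187)*(1/45535) + 44121*(1/25466) = (-5776/441 + 20187)*(1/45535) + 6303/3638 = (8896691/441)*(1/45535) + 6303/3638 = 8896691/20080935 + 6303/3638 = 158936295163/73054441530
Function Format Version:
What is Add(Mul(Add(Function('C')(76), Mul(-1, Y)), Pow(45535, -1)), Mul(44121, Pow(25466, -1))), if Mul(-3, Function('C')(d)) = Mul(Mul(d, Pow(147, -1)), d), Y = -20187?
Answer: Rational(158936295163, 73054441530) ≈ 2.1756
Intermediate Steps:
Function('C')(d) = Mul(Rational(-1, 441), Pow(d, 2)) (Function('C')(d) = Mul(Rational(-1, 3), Mul(Mul(d, Pow(147, -1)), d)) = Mul(Rational(-1, 3), Mul(Mul(d, Rational(1, 147)), d)) = Mul(Rational(-1, 3), Mul(Mul(Rational(1, 147), d), d)) = Mul(Rational(-1, 3), Mul(Rational(1, 147), Pow(d, 2))) = Mul(Rational(-1, 441), Pow(d, 2)))
Add(Mul(Add(Function('C')(76), Mul(-1, Y)), Pow(45535, -1)), Mul(44121, Pow(25466, -1))) = Add(Mul(Add(Mul(Rational(-1, 441), Pow(76, 2)), Mul(-1, -20187)), Pow(45535, -1)), Mul(44121, Pow(25466, -1))) = Add(Mul(Add(Mul(Rational(-1, 441), 5776), 20187), Rational(1, 45535)), Mul(44121, Rational(1, 25466))) = Add(Mul(Add(Rational(-5776, 441), 20187), Rational(1, 45535)), Rational(6303, 3638)) = Add(Mul(Rational(8896691, 441), Rational(1, 45535)), Rational(6303, 3638)) = Add(Rational(8896691, 20080935), Rational(6303, 3638)) = Rational(158936295163, 73054441530)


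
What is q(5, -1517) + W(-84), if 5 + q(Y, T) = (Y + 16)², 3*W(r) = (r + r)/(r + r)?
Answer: 1309/3 ≈ 436.33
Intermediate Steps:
W(r) = ⅓ (W(r) = ((r + r)/(r + r))/3 = ((2*r)/((2*r)))/3 = ((2*r)*(1/(2*r)))/3 = (⅓)*1 = ⅓)
q(Y, T) = -5 + (16 + Y)² (q(Y, T) = -5 + (Y + 16)² = -5 + (16 + Y)²)
q(5, -1517) + W(-84) = (-5 + (16 + 5)²) + ⅓ = (-5 + 21²) + ⅓ = (-5 + 441) + ⅓ = 436 + ⅓ = 1309/3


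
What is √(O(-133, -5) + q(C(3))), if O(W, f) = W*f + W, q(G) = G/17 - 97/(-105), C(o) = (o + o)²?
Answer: √1704762465/1785 ≈ 23.131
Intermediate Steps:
C(o) = 4*o² (C(o) = (2*o)² = 4*o²)
q(G) = 97/105 + G/17 (q(G) = G*(1/17) - 97*(-1/105) = G/17 + 97/105 = 97/105 + G/17)
O(W, f) = W + W*f
√(O(-133, -5) + q(C(3))) = √(-133*(1 - 5) + (97/105 + (4*3²)/17)) = √(-133*(-4) + (97/105 + (4*9)/17)) = √(532 + (97/105 + (1/17)*36)) = √(532 + (97/105 + 36/17)) = √(532 + 5429/1785) = √(955049/1785) = √1704762465/1785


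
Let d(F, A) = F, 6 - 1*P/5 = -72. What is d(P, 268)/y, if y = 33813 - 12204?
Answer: 130/7203 ≈ 0.018048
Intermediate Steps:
P = 390 (P = 30 - 5*(-72) = 30 + 360 = 390)
y = 21609
d(P, 268)/y = 390/21609 = 390*(1/21609) = 130/7203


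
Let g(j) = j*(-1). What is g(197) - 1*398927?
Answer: -399124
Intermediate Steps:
g(j) = -j
g(197) - 1*398927 = -1*197 - 1*398927 = -197 - 398927 = -399124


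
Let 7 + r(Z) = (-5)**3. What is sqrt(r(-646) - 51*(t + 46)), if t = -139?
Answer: sqrt(4611) ≈ 67.904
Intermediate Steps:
r(Z) = -132 (r(Z) = -7 + (-5)**3 = -7 - 125 = -132)
sqrt(r(-646) - 51*(t + 46)) = sqrt(-132 - 51*(-139 + 46)) = sqrt(-132 - 51*(-93)) = sqrt(-132 + 4743) = sqrt(4611)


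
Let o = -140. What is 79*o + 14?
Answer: -11046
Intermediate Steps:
79*o + 14 = 79*(-140) + 14 = -11060 + 14 = -11046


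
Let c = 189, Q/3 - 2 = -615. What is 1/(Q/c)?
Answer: -63/613 ≈ -0.10277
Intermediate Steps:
Q = -1839 (Q = 6 + 3*(-615) = 6 - 1845 = -1839)
1/(Q/c) = 1/(-1839/189) = 1/(-1839*1/189) = 1/(-613/63) = -63/613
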